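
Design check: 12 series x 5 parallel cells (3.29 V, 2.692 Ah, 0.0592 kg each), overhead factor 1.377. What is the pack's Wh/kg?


Step 1: V_pack = 12 * 3.29 = 39.48 V
Step 2: C_pack = 5 * 2.692 = 13.46 Ah
Step 3: E_pack = V_pack * C_pack = 39.48 * 13.46 = 531.4 Wh
Step 4: m_pack = 12 * 5 * 0.0592 * 1.377 = 4.8911 kg
Step 5: ED = E_pack / m_pack = 531.4 / 4.8911 = 108.6 Wh/kg

108.6 Wh/kg


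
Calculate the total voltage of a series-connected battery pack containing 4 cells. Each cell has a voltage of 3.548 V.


With 4 cells in series at 3.548 V each, V_pack = 14.192 V

14.192 V


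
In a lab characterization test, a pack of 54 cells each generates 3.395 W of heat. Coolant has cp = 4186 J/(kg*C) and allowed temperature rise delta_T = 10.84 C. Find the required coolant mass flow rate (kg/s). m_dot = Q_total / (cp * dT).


Q_total = 54 * 3.395 = 183.33 W
m_dot = Q_total / (cp * dT) = 183.33 / (4186 * 10.84) = 0.004040 kg/s

0.004040 kg/s


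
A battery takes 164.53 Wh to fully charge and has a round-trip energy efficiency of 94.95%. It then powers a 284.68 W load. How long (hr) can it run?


Step 1: E_discharge = eta/100 * E_charge = 94.95/100 * 164.53 = 156.22 Wh
Step 2: t = E_discharge / P = 156.22 / 284.68 = 0.5488 hr

0.5488 hr


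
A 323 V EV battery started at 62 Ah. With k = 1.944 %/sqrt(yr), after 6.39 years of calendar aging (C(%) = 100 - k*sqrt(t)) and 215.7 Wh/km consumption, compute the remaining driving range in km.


Step 1: capacity retention = 100 - 1.944 * sqrt(6.39) = 100 - 1.944 * 2.5278 = 95.086%
Step 2: C_now = 62 * 95.086/100 = 58.953 Ah
Step 3: E_pack = V * C_now = 323 * 58.953 = 19042 Wh
Step 4: range = E_pack / consumption = 19042 / 215.7 = 88.28 km

88.28 km


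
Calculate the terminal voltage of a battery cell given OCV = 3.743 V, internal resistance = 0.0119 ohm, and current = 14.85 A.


V = OCV - I*R = 3.743 - 14.85 * 0.0119 = 3.566 V

3.566 V


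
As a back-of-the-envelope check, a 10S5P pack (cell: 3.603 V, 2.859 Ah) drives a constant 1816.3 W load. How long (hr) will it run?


Step 1: E_pack = Ns * V_cell * Np * C_cell = 10 * 3.603 * 5 * 2.859 = 515.05 Wh
Step 2: t = E_pack / P = 515.05 / 1816.3 = 0.2836 hr

0.2836 hr


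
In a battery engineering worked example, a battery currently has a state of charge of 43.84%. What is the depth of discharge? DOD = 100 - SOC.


Complement of SOC: DOD = 100% - 43.84% = 56.16%

56.16%


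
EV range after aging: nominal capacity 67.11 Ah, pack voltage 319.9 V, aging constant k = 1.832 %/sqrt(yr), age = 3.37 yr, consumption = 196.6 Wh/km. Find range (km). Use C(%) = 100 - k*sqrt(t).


Step 1: capacity retention = 100 - 1.832 * sqrt(3.37) = 100 - 1.832 * 1.8358 = 96.637%
Step 2: C_now = 67.11 * 96.637/100 = 64.853 Ah
Step 3: E_pack = V * C_now = 319.9 * 64.853 = 20746 Wh
Step 4: range = E_pack / consumption = 20746 / 196.6 = 105.5 km

105.5 km


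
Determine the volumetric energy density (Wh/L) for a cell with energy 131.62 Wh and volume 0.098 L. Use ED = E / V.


Volumetric ED = 131.62 Wh / 0.098 L = 1343 Wh/L

1343 Wh/L


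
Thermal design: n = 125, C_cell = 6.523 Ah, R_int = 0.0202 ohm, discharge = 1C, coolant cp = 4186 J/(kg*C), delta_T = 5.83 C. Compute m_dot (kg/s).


Step 1: I = 1 * 6.523 = 6.523 A
Step 2: Q_cell = I^2 * R = 6.523^2 * 0.0202 = 0.8595 W
Step 3: Q_total = 125 * 0.8595 = 107.44 W
Step 4: m_dot = Q_total / (cp * dT) = 107.44 / (4186 * 5.83) = 0.004402 kg/s

0.004402 kg/s


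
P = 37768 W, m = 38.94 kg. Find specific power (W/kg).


SP = P / m = 37768 / 38.94 = 969.9 W/kg

969.9 W/kg


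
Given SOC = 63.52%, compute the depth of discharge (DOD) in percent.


Complement of SOC: DOD = 100% - 63.52% = 36.48%

36.48%


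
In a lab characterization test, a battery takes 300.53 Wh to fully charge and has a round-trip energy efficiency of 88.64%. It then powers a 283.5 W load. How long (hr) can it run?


Step 1: E_discharge = eta/100 * E_charge = 88.64/100 * 300.53 = 266.39 Wh
Step 2: t = E_discharge / P = 266.39 / 283.5 = 0.9396 hr

0.9396 hr


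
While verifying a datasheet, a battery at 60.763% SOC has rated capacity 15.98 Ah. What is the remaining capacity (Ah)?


remaining = SOC / 100 * total = 60.763 / 100 * 15.98 = 9.710 Ah

9.710 Ah


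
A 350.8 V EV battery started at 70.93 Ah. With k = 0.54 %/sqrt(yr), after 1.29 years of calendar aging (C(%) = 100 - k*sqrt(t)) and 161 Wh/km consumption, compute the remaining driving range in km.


Step 1: capacity retention = 100 - 0.54 * sqrt(1.29) = 100 - 0.54 * 1.1358 = 99.387%
Step 2: C_now = 70.93 * 99.387/100 = 70.495 Ah
Step 3: E_pack = V * C_now = 350.8 * 70.495 = 24730 Wh
Step 4: range = E_pack / consumption = 24730 / 161 = 153.6 km

153.6 km


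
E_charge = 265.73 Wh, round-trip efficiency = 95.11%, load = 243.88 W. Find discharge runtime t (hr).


Step 1: E_discharge = eta/100 * E_charge = 95.11/100 * 265.73 = 252.74 Wh
Step 2: t = E_discharge / P = 252.74 / 243.88 = 1.036 hr

1.036 hr


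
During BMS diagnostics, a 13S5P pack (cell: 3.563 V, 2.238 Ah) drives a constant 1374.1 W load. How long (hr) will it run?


Step 1: E_pack = Ns * V_cell * Np * C_cell = 13 * 3.563 * 5 * 2.238 = 518.31 Wh
Step 2: t = E_pack / P = 518.31 / 1374.1 = 0.3772 hr

0.3772 hr


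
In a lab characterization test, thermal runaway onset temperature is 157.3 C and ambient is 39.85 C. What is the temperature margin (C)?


Safety margin = 157.3 C - 39.85 C = 117.45 C

117.45 C


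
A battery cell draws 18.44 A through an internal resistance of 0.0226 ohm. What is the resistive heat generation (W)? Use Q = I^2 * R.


Q = I^2 * R = 18.44^2 * 0.0226 = 7.685 W

7.685 W


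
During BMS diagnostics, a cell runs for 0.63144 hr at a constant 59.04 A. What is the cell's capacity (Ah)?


C = I * t = 59.04 * 0.63144 = 37.28 Ah

37.28 Ah


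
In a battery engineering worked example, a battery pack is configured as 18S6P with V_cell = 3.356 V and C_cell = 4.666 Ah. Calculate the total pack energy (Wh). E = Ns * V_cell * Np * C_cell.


V_pack = 18 * 3.356 = 60.408 V
C_pack = 6 * 4.666 = 27.996 Ah
E = V_pack * C_pack = 60.408 * 27.996 = 1691 Wh

1691 Wh


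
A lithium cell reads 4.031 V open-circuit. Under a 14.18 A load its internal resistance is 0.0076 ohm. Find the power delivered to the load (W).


Step 1: V_terminal = OCV - I*R = 4.031 - 14.18 * 0.0076 = 3.9232 V
Step 2: P_out = V_terminal * I = 3.9232 * 14.18 = 55.63 W

55.63 W


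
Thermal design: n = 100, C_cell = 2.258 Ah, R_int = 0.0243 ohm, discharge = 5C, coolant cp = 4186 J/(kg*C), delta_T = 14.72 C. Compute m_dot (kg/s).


Step 1: I = 5 * 2.258 = 11.29 A
Step 2: Q_cell = I^2 * R = 11.29^2 * 0.0243 = 3.0974 W
Step 3: Q_total = 100 * 3.0974 = 309.74 W
Step 4: m_dot = Q_total / (cp * dT) = 309.74 / (4186 * 14.72) = 0.005027 kg/s

0.005027 kg/s


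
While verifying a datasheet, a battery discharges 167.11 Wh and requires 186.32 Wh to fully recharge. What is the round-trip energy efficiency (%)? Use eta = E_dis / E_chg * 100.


Round-trip efficiency = 167.11/186.32 * 100% = 89.69%

89.69%


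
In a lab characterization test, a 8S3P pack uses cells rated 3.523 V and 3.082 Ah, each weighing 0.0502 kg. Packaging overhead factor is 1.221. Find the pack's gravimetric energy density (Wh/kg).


Step 1: V_pack = 8 * 3.523 = 28.184 V
Step 2: C_pack = 3 * 3.082 = 9.246 Ah
Step 3: E_pack = V_pack * C_pack = 28.184 * 9.246 = 260.59 Wh
Step 4: m_pack = 8 * 3 * 0.0502 * 1.221 = 1.4711 kg
Step 5: ED = E_pack / m_pack = 260.59 / 1.4711 = 177.1 Wh/kg

177.1 Wh/kg


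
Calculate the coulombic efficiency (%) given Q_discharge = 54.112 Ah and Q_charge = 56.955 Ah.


eta_c = Q_dis / Q_chg * 100 = 54.112 / 56.955 * 100 = 95.01%

95.01%


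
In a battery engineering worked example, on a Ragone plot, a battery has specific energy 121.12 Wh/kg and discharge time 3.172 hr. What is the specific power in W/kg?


Specific power = 121.12 Wh/kg / 3.172 hr = 38.18 W/kg

38.18 W/kg


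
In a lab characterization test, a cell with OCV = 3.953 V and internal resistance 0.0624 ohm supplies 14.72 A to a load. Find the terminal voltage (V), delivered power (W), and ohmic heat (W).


Step 1: V_terminal = OCV - I*R = 3.953 - 14.72 * 0.0624 = 3.0345 V
Step 2: P_out = V_terminal * I = 3.0345 * 14.72 = 44.67 W
Step 3: Q = I^2 * R = 14.72^2 * 0.0624 = 13.52 W

V=3.0345 V, P=44.67 W, Q=13.52 W


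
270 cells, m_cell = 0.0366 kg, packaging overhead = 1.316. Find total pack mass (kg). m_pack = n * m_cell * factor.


m_pack = n * m_cell * overhead = 270 * 0.0366 * 1.316 = 13.00 kg

13.00 kg


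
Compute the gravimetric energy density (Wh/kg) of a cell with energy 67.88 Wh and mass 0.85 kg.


ED = E / m = 67.88 / 0.85 = 79.86 Wh/kg

79.86 Wh/kg


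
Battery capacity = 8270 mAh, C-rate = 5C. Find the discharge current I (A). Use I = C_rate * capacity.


Convert: capacity = 8270 mAh = 8.27 Ah
I = C_rate * capacity = 5 * 8.27 = 41.35 A

41.35 A


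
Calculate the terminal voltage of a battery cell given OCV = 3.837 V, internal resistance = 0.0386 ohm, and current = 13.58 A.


V = OCV - I*R = 3.837 - 13.58 * 0.0386 = 3.313 V

3.313 V


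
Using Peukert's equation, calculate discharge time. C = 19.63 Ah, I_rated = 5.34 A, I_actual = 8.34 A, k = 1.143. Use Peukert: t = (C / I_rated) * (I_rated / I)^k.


t_rated = C / I_rated = 19.63 / 5.34 = 3.676 hr
(I_rated/I)^k = (0.64029)^1.143 = 0.60074
t = t_rated * (I_rated/I)^k = 3.676 * 0.60074 = 2.208 hr

2.208 hr


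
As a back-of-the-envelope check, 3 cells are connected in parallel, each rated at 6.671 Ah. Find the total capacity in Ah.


Parallel capacities add: 3 * 6.671 Ah = 20.013 Ah

20.013 Ah


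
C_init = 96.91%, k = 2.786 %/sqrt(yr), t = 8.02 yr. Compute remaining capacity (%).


Step 1: sqrt(8.02 yr) = 2.832
Step 2: drop = 2.786 * 2.832 = 7.89
Step 3: C_final = 96.91 - 7.89 = 89.02%

89.02%


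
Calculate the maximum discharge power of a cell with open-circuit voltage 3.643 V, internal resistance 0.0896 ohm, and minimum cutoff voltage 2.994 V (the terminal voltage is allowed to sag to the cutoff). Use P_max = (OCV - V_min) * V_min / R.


dV = OCV - V_min = 0.649 V (so I_max = dV / R)
P_max = dV * V_min / R = 0.649 * 2.994 / 0.0896 = 21.69 W

21.69 W


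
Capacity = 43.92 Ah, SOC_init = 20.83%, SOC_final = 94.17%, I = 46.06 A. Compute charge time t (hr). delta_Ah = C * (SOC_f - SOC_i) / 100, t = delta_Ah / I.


delta_Ah = 43.92 * (94.17 - 20.83) / 100 = 32.211 Ah
t = delta_Ah / I = 32.211 / 46.06 = 0.6993 hr

0.6993 hr


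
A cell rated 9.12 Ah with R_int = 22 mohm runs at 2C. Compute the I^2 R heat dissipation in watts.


Convert: R = 22 mohm = 0.022 ohm
Step 1: I = C_rate * capacity = 2 * 9.12 = 18.24 A
Step 2: Q = I^2 * R = 18.24^2 * 0.022 = 332.7 * 0.022 = 7.319 W

7.319 W


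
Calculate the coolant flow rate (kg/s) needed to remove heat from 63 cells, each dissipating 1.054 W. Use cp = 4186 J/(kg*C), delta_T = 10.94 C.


Step 1: Total heat Q = 63 * 1.054 W = 66.402 W
Step 2: denom = cp * dT = 4186 * 10.94 = 45795
Step 3: m_dot = 66.402 / 45795 = 0.001450 kg/s

0.001450 kg/s


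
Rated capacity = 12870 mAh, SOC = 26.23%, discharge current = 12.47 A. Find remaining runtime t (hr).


Convert: C_total = 12870 mAh = 12.87 Ah
Step 1: remaining = SOC/100 * C_total = 26.23/100 * 12.87 = 3.3758 Ah
Step 2: t = remaining / I = 3.3758 / 12.47 = 0.2707 hr

0.2707 hr


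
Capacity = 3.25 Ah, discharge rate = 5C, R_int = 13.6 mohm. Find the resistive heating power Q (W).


Convert: R = 13.6 mohm = 0.0136 ohm
Step 1: I = C_rate * capacity = 5 * 3.25 = 16.25 A
Step 2: Q = I^2 * R = 16.25^2 * 0.0136 = 264.06 * 0.0136 = 3.591 W

3.591 W


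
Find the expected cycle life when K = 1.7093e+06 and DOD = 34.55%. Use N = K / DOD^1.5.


DOD^1.5 = 203.08
N = K / DOD^1.5 = 1.7093e+06 / 203.08 = 8417

8417 cycles


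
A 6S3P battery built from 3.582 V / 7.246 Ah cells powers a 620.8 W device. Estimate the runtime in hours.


Step 1: E_pack = Ns * V_cell * Np * C_cell = 6 * 3.582 * 3 * 7.246 = 467.19 Wh
Step 2: t = E_pack / P = 467.19 / 620.8 = 0.7526 hr

0.7526 hr


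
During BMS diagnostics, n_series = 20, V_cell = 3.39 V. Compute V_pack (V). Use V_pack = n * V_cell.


V_pack = n * V_cell = 20 * 3.39 = 67.8 V

67.8 V


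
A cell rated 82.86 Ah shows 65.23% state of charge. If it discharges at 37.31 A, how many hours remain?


Step 1: remaining = SOC/100 * C_total = 65.23/100 * 82.86 = 54.05 Ah
Step 2: t = remaining / I = 54.05 / 37.31 = 1.449 hr

1.449 hr


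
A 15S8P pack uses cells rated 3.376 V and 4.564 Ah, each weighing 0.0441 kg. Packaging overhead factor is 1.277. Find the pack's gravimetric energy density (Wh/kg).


Step 1: V_pack = 15 * 3.376 = 50.64 V
Step 2: C_pack = 8 * 4.564 = 36.512 Ah
Step 3: E_pack = V_pack * C_pack = 50.64 * 36.512 = 1849 Wh
Step 4: m_pack = 15 * 8 * 0.0441 * 1.277 = 6.7579 kg
Step 5: ED = E_pack / m_pack = 1849 / 6.7579 = 273.6 Wh/kg

273.6 Wh/kg


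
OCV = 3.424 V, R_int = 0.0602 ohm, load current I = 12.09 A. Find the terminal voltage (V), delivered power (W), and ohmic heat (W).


Step 1: V_terminal = OCV - I*R = 3.424 - 12.09 * 0.0602 = 2.6962 V
Step 2: P_out = V_terminal * I = 2.6962 * 12.09 = 32.60 W
Step 3: Q = I^2 * R = 12.09^2 * 0.0602 = 8.799 W

V=2.6962 V, P=32.60 W, Q=8.799 W


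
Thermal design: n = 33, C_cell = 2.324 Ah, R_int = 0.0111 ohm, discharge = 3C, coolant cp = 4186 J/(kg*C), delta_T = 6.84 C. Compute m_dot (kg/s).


Step 1: I = 3 * 2.324 = 6.972 A
Step 2: Q_cell = I^2 * R = 6.972^2 * 0.0111 = 0.53956 W
Step 3: Q_total = 33 * 0.53956 = 17.805 W
Step 4: m_dot = Q_total / (cp * dT) = 17.805 / (4186 * 6.84) = 6.219e-04 kg/s

6.219e-04 kg/s


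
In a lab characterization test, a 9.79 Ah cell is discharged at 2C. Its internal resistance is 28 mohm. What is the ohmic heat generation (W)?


Convert: R = 28 mohm = 0.028 ohm
Step 1: I = C_rate * capacity = 2 * 9.79 = 19.58 A
Step 2: Q = I^2 * R = 19.58^2 * 0.028 = 383.38 * 0.028 = 10.73 W

10.73 W


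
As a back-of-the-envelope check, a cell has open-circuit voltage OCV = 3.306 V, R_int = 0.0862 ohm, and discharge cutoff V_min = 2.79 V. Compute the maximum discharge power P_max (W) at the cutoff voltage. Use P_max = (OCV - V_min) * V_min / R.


P_max = (OCV - V_min) * V_min / R = (3.306 - 2.79) * 2.79 / 0.0862 = 0.516 * 2.79 / 0.0862 = 16.70 W

16.70 W


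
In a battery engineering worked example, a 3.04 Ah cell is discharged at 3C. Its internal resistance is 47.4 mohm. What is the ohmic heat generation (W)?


Convert: R = 47.4 mohm = 0.0474 ohm
Step 1: I = C_rate * capacity = 3 * 3.04 = 9.12 A
Step 2: Q = I^2 * R = 9.12^2 * 0.0474 = 83.174 * 0.0474 = 3.942 W

3.942 W


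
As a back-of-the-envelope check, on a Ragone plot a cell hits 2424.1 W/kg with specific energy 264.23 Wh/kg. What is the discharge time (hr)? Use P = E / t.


t = E / P = 264.23 / 2424.1 = 0.1090 hr

0.1090 hr


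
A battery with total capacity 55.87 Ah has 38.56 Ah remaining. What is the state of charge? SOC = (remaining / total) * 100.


SOC% = 38.56 / 55.87 * 100 = 69.02%

69.02%


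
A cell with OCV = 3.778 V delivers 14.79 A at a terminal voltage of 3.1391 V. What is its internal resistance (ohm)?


R = (OCV - V) / I = (3.778 - 3.1391) / 14.79 = 0.04320 ohm

0.04320 ohm


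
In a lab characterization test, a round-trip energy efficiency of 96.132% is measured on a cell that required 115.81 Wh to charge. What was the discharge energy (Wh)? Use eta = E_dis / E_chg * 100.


E_dis = eta/100 * E_chg = 96.132/100 * 115.81 = 111.3 Wh

111.3 Wh


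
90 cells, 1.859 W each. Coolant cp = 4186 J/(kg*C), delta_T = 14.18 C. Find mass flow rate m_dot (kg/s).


Q_total = 90 * 1.859 = 167.31 W
m_dot = Q_total / (cp * dT) = 167.31 / (4186 * 14.18) = 0.002819 kg/s

0.002819 kg/s


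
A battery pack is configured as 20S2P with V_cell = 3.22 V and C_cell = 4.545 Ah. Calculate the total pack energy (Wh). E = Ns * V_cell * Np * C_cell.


E = Ns * Vcell * Np * Ccell = 20 * 3.22 * 2 * 4.545 = 585.4 Wh

585.4 Wh


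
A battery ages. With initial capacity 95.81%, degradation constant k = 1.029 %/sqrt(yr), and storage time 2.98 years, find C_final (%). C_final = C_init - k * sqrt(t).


sqrt(t) = sqrt(2.98) = 1.7263
C_final = 95.81 - 1.029 * 1.7263 = 94.03%

94.03%


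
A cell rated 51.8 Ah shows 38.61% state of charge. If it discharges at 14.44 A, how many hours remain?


Step 1: remaining = SOC/100 * C_total = 38.61/100 * 51.8 = 20 Ah
Step 2: t = remaining / I = 20 / 14.44 = 1.385 hr

1.385 hr


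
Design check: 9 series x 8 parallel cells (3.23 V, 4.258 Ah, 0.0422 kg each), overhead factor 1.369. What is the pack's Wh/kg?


Step 1: V_pack = 9 * 3.23 = 29.07 V
Step 2: C_pack = 8 * 4.258 = 34.064 Ah
Step 3: E_pack = V_pack * C_pack = 29.07 * 34.064 = 990.24 Wh
Step 4: m_pack = 9 * 8 * 0.0422 * 1.369 = 4.1596 kg
Step 5: ED = E_pack / m_pack = 990.24 / 4.1596 = 238.1 Wh/kg

238.1 Wh/kg


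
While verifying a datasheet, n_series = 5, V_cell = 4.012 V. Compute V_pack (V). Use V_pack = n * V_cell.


V_pack = n * V_cell = 5 * 4.012 = 20.06 V

20.06 V


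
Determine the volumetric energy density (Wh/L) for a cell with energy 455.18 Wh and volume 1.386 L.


Volumetric ED = 455.18 Wh / 1.386 L = 328.4 Wh/L

328.4 Wh/L


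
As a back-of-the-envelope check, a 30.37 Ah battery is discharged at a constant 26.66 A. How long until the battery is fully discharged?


t = capacity / current = 30.37 / 26.66 = 1.139 hr

1.139 hr


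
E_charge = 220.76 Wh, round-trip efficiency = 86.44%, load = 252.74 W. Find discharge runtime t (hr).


Step 1: E_discharge = eta/100 * E_charge = 86.44/100 * 220.76 = 190.82 Wh
Step 2: t = E_discharge / P = 190.82 / 252.74 = 0.7550 hr

0.7550 hr


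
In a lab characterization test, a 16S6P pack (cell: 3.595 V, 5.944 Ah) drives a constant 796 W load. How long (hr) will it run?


Step 1: E_pack = Ns * V_cell * Np * C_cell = 16 * 3.595 * 6 * 5.944 = 2051.4 Wh
Step 2: t = E_pack / P = 2051.4 / 796 = 2.577 hr

2.577 hr


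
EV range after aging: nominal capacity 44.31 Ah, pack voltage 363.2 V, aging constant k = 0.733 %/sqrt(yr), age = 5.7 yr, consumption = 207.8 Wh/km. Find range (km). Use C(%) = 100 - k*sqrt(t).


Step 1: capacity retention = 100 - 0.733 * sqrt(5.7) = 100 - 0.733 * 2.3875 = 98.25%
Step 2: C_now = 44.31 * 98.25/100 = 43.535 Ah
Step 3: E_pack = V * C_now = 363.2 * 43.535 = 15812 Wh
Step 4: range = E_pack / consumption = 15812 / 207.8 = 76.09 km

76.09 km


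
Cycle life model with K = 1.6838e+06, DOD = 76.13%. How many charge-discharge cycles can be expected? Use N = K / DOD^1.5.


DOD^1.5 = 664.25
N = K / DOD^1.5 = 1.6838e+06 / 664.25 = 2535

2535 cycles


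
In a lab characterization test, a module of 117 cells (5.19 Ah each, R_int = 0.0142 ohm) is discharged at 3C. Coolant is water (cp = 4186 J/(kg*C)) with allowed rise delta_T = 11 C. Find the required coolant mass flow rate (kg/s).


Step 1: I = 3 * 5.19 = 15.57 A
Step 2: Q_cell = I^2 * R = 15.57^2 * 0.0142 = 3.4424 W
Step 3: Q_total = 117 * 3.4424 = 402.76 W
Step 4: m_dot = Q_total / (cp * dT) = 402.76 / (4186 * 11) = 0.008747 kg/s

0.008747 kg/s


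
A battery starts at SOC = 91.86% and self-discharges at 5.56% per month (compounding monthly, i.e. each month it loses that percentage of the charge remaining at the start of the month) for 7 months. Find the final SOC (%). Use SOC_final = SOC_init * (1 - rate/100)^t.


decay = (1 - 5.56/100)^7 = 0.67003
SOC_final = 91.86 * 0.67003 = 61.55%

61.55%


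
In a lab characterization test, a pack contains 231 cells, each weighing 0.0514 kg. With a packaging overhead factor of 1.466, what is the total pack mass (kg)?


Cell mass sum = 231 * 0.0514 = 11.873 kg
With overhead 1.466: m_pack = 11.873 * 1.466 = 17.41 kg

17.41 kg


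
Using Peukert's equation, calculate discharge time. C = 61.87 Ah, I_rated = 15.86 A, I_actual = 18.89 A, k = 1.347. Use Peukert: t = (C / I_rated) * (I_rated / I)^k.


t_rated = C / I_rated = 61.87 / 15.86 = 3.901 hr
(I_rated/I)^k = (0.8396)^1.347 = 0.79018
t = t_rated * (I_rated/I)^k = 3.901 * 0.79018 = 3.082 hr

3.082 hr


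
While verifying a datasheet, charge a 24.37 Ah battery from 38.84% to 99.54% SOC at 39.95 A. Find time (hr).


Step 1: dSOC = 99.54% - 38.84% = 60.7%
Step 2: delta_Ah = 24.37 * 60.7 / 100 = 14.793 Ah
Step 3: t = 14.793 / 39.95 = 0.3703 hr

0.3703 hr


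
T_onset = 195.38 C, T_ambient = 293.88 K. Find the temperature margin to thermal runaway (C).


Convert: T_ambient = 293.88 K = 20.73 C
margin = 195.38 - 20.73 = 174.65 C

174.65 C


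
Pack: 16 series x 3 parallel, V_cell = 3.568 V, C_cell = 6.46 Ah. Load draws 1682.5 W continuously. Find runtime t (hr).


Step 1: E_pack = Ns * V_cell * Np * C_cell = 16 * 3.568 * 3 * 6.46 = 1106.4 Wh
Step 2: t = E_pack / P = 1106.4 / 1682.5 = 0.6576 hr

0.6576 hr


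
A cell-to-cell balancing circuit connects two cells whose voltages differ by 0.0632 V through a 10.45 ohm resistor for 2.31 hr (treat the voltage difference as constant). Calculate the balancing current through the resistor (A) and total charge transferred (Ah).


I_bal = dV / R = 0.0632 / 10.45 = 0.0060478 A
Q = I_bal * t = 0.0060478 * 2.31 = 0.01397 Ah

I=0.0060478 A, Q=0.01397 Ah


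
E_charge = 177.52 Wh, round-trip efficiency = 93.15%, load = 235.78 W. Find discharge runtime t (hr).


Step 1: E_discharge = eta/100 * E_charge = 93.15/100 * 177.52 = 165.36 Wh
Step 2: t = E_discharge / P = 165.36 / 235.78 = 0.7013 hr

0.7013 hr


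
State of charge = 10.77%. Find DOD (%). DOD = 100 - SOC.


Complement of SOC: DOD = 100% - 10.77% = 89.23%

89.23%


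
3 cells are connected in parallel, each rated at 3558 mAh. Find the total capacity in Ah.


Convert: C_cell = 3558 mAh = 3.558 Ah
C_total = 3 * 3.558 = 10.674 Ah

10.674 Ah


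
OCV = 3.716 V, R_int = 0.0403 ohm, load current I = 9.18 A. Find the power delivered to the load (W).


Step 1: V_terminal = OCV - I*R = 3.716 - 9.18 * 0.0403 = 3.346 V
Step 2: P_out = V_terminal * I = 3.346 * 9.18 = 30.72 W

30.72 W


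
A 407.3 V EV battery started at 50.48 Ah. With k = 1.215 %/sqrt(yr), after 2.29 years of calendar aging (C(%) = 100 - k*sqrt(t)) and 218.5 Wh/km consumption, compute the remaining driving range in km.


Step 1: capacity retention = 100 - 1.215 * sqrt(2.29) = 100 - 1.215 * 1.5133 = 98.161%
Step 2: C_now = 50.48 * 98.161/100 = 49.552 Ah
Step 3: E_pack = V * C_now = 407.3 * 49.552 = 20183 Wh
Step 4: range = E_pack / consumption = 20183 / 218.5 = 92.37 km

92.37 km


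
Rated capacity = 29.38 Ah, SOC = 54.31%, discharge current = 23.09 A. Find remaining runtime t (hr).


Step 1: remaining = SOC/100 * C_total = 54.31/100 * 29.38 = 15.956 Ah
Step 2: t = remaining / I = 15.956 / 23.09 = 0.6910 hr

0.6910 hr


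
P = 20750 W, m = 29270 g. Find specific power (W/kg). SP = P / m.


Convert: m = 29270 g = 29.27 kg
SP = P / m = 20750 / 29.27 = 708.9 W/kg

708.9 W/kg


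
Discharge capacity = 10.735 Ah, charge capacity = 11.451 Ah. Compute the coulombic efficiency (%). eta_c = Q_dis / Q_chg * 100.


eta_c = Q_dis / Q_chg * 100 = 10.735 / 11.451 * 100 = 93.75%

93.75%


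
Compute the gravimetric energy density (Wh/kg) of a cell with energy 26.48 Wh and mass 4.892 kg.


Specific energy = 26.48 Wh / 4.892 kg = 5.413 Wh/kg

5.413 Wh/kg


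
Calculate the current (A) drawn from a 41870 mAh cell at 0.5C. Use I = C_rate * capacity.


Convert: capacity = 41870 mAh = 41.87 Ah
I = C_rate * capacity = 0.5 * 41.87 = 20.935 A

20.935 A


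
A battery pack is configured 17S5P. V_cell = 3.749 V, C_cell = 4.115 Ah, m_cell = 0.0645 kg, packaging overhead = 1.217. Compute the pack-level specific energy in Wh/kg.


Step 1: V_pack = 17 * 3.749 = 63.733 V
Step 2: C_pack = 5 * 4.115 = 20.575 Ah
Step 3: E_pack = V_pack * C_pack = 63.733 * 20.575 = 1311.3 Wh
Step 4: m_pack = 17 * 5 * 0.0645 * 1.217 = 6.6722 kg
Step 5: ED = E_pack / m_pack = 1311.3 / 6.6722 = 196.5 Wh/kg

196.5 Wh/kg


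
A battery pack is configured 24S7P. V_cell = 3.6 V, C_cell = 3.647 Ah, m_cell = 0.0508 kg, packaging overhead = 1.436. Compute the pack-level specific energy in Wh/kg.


Step 1: V_pack = 24 * 3.6 = 86.4 V
Step 2: C_pack = 7 * 3.647 = 25.529 Ah
Step 3: E_pack = V_pack * C_pack = 86.4 * 25.529 = 2205.7 Wh
Step 4: m_pack = 24 * 7 * 0.0508 * 1.436 = 12.255 kg
Step 5: ED = E_pack / m_pack = 2205.7 / 12.255 = 180.0 Wh/kg

180.0 Wh/kg


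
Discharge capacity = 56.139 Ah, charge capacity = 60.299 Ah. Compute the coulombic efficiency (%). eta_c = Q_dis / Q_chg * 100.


eta_c = Q_dis / Q_chg * 100 = 56.139 / 60.299 * 100 = 93.10%

93.10%


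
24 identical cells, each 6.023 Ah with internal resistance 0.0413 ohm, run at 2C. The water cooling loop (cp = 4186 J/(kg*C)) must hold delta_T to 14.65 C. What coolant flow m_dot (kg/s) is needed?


Step 1: I = 2 * 6.023 = 12.046 A
Step 2: Q_cell = I^2 * R = 12.046^2 * 0.0413 = 5.9929 W
Step 3: Q_total = 24 * 5.9929 = 143.83 W
Step 4: m_dot = Q_total / (cp * dT) = 143.83 / (4186 * 14.65) = 0.002345 kg/s

0.002345 kg/s


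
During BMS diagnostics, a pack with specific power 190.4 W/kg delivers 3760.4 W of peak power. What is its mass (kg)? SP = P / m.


m = P / SP = 3760.4 / 190.4 = 19.75 kg

19.75 kg


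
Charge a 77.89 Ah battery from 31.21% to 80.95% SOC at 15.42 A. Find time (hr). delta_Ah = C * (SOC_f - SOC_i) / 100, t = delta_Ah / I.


Step 1: dSOC = 80.95% - 31.21% = 49.74%
Step 2: delta_Ah = 77.89 * 49.74 / 100 = 38.742 Ah
Step 3: t = 38.742 / 15.42 = 2.512 hr

2.512 hr


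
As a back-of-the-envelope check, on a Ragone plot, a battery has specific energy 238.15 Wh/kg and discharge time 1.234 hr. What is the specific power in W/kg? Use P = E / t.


Specific power = 238.15 Wh/kg / 1.234 hr = 193.0 W/kg

193.0 W/kg


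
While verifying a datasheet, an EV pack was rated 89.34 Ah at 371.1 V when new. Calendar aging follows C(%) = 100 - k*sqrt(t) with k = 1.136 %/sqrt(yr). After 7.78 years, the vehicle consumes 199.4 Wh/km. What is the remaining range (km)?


Step 1: capacity retention = 100 - 1.136 * sqrt(7.78) = 100 - 1.136 * 2.7893 = 96.831%
Step 2: C_now = 89.34 * 96.831/100 = 86.509 Ah
Step 3: E_pack = V * C_now = 371.1 * 86.509 = 32103 Wh
Step 4: range = E_pack / consumption = 32103 / 199.4 = 161.0 km

161.0 km


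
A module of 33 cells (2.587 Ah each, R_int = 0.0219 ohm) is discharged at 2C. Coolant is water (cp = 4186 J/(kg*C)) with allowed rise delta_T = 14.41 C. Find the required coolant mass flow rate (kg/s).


Step 1: I = 2 * 2.587 = 5.174 A
Step 2: Q_cell = I^2 * R = 5.174^2 * 0.0219 = 0.58627 W
Step 3: Q_total = 33 * 0.58627 = 19.347 W
Step 4: m_dot = Q_total / (cp * dT) = 19.347 / (4186 * 14.41) = 3.207e-04 kg/s

3.207e-04 kg/s


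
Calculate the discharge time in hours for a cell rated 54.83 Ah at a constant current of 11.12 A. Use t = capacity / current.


t = capacity / current = 54.83 / 11.12 = 4.931 hr

4.931 hr


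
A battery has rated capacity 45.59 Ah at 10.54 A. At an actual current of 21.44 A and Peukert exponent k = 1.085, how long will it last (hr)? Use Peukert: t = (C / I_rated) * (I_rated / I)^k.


Step 1: t_rated = C / I_rated = 45.59 / 10.54 = 4.3254 hr
Step 2: ratio = 10.54 / 21.44 = 0.4916
Step 3: ratio^k = 0.4916^1.085 = 0.46281
Step 4: t = t_rated * ratio^k = 4.3254 * 0.46281 = 2.002 hr

2.002 hr


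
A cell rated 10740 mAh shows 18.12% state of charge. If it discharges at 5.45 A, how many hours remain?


Convert: C_total = 10740 mAh = 10.74 Ah
Step 1: remaining = SOC/100 * C_total = 18.12/100 * 10.74 = 1.9461 Ah
Step 2: t = remaining / I = 1.9461 / 5.45 = 0.3571 hr

0.3571 hr


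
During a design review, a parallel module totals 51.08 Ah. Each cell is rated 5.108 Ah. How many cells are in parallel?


n = C_total / C_cell = 51.08 / 5.108 = 10

10


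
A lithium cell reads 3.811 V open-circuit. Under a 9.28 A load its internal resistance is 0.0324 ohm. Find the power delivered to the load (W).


Step 1: V_terminal = OCV - I*R = 3.811 - 9.28 * 0.0324 = 3.5103 V
Step 2: P_out = V_terminal * I = 3.5103 * 9.28 = 32.58 W

32.58 W


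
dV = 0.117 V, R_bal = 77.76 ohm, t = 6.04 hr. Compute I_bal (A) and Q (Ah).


First, Ohm's law: I_bal = 0.117 V / 77.76 ohm = 0.0015046 A
Then Q = I * t = 0.0015046 A * 6.04 hr = 0.009088 Ah

I=0.0015046 A, Q=0.009088 Ah


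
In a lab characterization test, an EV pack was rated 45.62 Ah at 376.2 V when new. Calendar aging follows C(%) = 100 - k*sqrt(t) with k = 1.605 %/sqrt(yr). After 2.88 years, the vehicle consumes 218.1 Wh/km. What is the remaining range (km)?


Step 1: capacity retention = 100 - 1.605 * sqrt(2.88) = 100 - 1.605 * 1.6971 = 97.276%
Step 2: C_now = 45.62 * 97.276/100 = 44.377 Ah
Step 3: E_pack = V * C_now = 376.2 * 44.377 = 16695 Wh
Step 4: range = E_pack / consumption = 16695 / 218.1 = 76.55 km

76.55 km


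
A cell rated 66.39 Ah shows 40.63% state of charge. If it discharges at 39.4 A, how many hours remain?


Step 1: remaining = SOC/100 * C_total = 40.63/100 * 66.39 = 26.974 Ah
Step 2: t = remaining / I = 26.974 / 39.4 = 0.6846 hr

0.6846 hr


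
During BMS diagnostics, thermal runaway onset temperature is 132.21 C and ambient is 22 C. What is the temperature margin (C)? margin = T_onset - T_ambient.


margin = T_onset - T_ambient = 132.21 - 22 = 110.21 C

110.21 C


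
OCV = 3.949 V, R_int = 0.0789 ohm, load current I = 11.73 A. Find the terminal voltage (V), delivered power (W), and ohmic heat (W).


Step 1: V_terminal = OCV - I*R = 3.949 - 11.73 * 0.0789 = 3.0235 V
Step 2: P_out = V_terminal * I = 3.0235 * 11.73 = 35.47 W
Step 3: Q = I^2 * R = 11.73^2 * 0.0789 = 10.86 W

V=3.0235 V, P=35.47 W, Q=10.86 W


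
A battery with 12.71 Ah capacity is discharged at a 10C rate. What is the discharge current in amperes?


I = C_rate * capacity = 10 * 12.71 = 127.1 A

127.1 A


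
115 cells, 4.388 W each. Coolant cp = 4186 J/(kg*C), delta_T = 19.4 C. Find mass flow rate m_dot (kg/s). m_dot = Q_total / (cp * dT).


Q_total = 115 * 4.388 = 504.62 W
m_dot = Q_total / (cp * dT) = 504.62 / (4186 * 19.4) = 0.006214 kg/s

0.006214 kg/s


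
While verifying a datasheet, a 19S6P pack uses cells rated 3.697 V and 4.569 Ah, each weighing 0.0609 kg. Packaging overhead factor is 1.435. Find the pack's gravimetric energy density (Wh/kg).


Step 1: V_pack = 19 * 3.697 = 70.243 V
Step 2: C_pack = 6 * 4.569 = 27.414 Ah
Step 3: E_pack = V_pack * C_pack = 70.243 * 27.414 = 1925.6 Wh
Step 4: m_pack = 19 * 6 * 0.0609 * 1.435 = 9.9626 kg
Step 5: ED = E_pack / m_pack = 1925.6 / 9.9626 = 193.3 Wh/kg

193.3 Wh/kg


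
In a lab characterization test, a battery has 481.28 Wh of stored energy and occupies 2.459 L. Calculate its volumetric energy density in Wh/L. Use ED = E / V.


Volumetric ED = 481.28 Wh / 2.459 L = 195.7 Wh/L

195.7 Wh/L


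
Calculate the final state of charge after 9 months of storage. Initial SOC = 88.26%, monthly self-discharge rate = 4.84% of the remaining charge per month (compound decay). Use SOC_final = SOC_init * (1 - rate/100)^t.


Monthly retention factor = 1 - 4.84/100 = 0.9516
Over 9 months: factor^9 = 0.63987
SOC_final = 88.26 * 0.63987 = 56.47%

56.47%


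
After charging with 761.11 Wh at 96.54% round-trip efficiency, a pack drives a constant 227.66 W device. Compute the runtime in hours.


Step 1: E_discharge = eta/100 * E_charge = 96.54/100 * 761.11 = 734.78 Wh
Step 2: t = E_discharge / P = 734.78 / 227.66 = 3.228 hr

3.228 hr


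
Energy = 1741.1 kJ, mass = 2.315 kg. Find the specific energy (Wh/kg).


Convert: E = 1741.1 kJ = 483.64 Wh
ED = E / m = 483.64 / 2.315 = 208.9 Wh/kg

208.9 Wh/kg


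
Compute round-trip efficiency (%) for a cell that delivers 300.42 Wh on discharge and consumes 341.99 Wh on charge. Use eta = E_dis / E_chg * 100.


eta_e = E_dis / E_chg * 100 = 300.42 / 341.99 * 100 = 87.84%

87.84%


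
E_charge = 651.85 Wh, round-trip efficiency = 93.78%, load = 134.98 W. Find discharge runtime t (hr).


Step 1: E_discharge = eta/100 * E_charge = 93.78/100 * 651.85 = 611.3 Wh
Step 2: t = E_discharge / P = 611.3 / 134.98 = 4.529 hr

4.529 hr


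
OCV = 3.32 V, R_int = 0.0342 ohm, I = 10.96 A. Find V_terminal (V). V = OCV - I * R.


V = OCV - I*R = 3.32 - 10.96 * 0.0342 = 2.945 V

2.945 V


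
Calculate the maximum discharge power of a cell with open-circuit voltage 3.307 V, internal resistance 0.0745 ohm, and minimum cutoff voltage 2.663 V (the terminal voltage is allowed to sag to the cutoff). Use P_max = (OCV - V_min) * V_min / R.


P_max = (OCV - V_min) * V_min / R = (3.307 - 2.663) * 2.663 / 0.0745 = 0.644 * 2.663 / 0.0745 = 23.02 W

23.02 W


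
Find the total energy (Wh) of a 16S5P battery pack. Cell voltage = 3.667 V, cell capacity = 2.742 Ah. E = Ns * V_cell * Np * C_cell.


V_pack = 16 * 3.667 = 58.672 V
C_pack = 5 * 2.742 = 13.71 Ah
E = V_pack * C_pack = 58.672 * 13.71 = 804.4 Wh

804.4 Wh


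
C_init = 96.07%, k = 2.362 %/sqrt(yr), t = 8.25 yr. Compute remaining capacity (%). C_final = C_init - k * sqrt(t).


Step 1: sqrt(8.25 yr) = 2.8723
Step 2: drop = 2.362 * 2.8723 = 6.7844
Step 3: C_final = 96.07 - 6.7844 = 89.29%

89.29%


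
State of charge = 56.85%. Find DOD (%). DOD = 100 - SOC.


Complement of SOC: DOD = 100% - 56.85% = 43.15%

43.15%


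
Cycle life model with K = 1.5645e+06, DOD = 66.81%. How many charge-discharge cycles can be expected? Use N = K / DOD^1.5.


DOD^1.5 = 546.09
N = K / DOD^1.5 = 1.5645e+06 / 546.09 = 2865

2865 cycles


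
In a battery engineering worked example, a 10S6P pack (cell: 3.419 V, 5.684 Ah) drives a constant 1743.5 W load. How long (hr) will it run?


Step 1: E_pack = Ns * V_cell * Np * C_cell = 10 * 3.419 * 6 * 5.684 = 1166 Wh
Step 2: t = E_pack / P = 1166 / 1743.5 = 0.6688 hr

0.6688 hr


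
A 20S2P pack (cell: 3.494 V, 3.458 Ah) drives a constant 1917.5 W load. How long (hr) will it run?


Step 1: E_pack = Ns * V_cell * Np * C_cell = 20 * 3.494 * 2 * 3.458 = 483.29 Wh
Step 2: t = E_pack / P = 483.29 / 1917.5 = 0.2520 hr

0.2520 hr


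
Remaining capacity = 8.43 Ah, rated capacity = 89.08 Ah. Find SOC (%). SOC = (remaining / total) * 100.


SOC = (remaining / total) * 100 = (8.43 / 89.08) * 100 = 9.463%

9.463%


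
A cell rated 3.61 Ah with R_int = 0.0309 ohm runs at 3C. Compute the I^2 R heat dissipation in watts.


Step 1: I = C_rate * capacity = 3 * 3.61 = 10.83 A
Step 2: Q = I^2 * R = 10.83^2 * 0.0309 = 117.29 * 0.0309 = 3.624 W

3.624 W


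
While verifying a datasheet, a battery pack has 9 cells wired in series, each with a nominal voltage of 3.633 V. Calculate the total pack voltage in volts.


Series voltages add: 9 * 3.633 V = 32.697 V

32.697 V


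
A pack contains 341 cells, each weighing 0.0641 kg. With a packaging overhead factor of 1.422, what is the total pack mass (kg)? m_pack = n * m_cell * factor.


m_pack = n * m_cell * overhead = 341 * 0.0641 * 1.422 = 31.08 kg

31.08 kg


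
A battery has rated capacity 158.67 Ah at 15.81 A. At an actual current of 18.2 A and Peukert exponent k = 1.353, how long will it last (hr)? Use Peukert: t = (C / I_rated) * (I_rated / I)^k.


t_rated = C / I_rated = 158.67 / 15.81 = 10.036 hr
(I_rated/I)^k = (0.86868)^1.353 = 0.82657
t = t_rated * (I_rated/I)^k = 10.036 * 0.82657 = 8.295 hr

8.295 hr


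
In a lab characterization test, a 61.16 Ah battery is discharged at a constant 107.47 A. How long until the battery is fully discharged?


Runtime = 61.16 Ah / 107.47 A = 0.5691 hr

0.5691 hr


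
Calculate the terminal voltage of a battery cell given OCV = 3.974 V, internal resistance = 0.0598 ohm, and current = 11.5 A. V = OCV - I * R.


IR drop = 11.5 * 0.0598 = 0.6877 V
V = 3.974 - 0.6877 = 3.286 V

3.286 V


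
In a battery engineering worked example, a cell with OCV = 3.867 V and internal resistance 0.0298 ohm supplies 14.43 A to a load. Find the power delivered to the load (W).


Step 1: V_terminal = OCV - I*R = 3.867 - 14.43 * 0.0298 = 3.437 V
Step 2: P_out = V_terminal * I = 3.437 * 14.43 = 49.60 W

49.60 W


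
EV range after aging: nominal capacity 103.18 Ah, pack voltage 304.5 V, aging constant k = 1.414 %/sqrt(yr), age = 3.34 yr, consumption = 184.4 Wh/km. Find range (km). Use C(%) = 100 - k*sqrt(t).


Step 1: capacity retention = 100 - 1.414 * sqrt(3.34) = 100 - 1.414 * 1.8276 = 97.416%
Step 2: C_now = 103.18 * 97.416/100 = 100.51 Ah
Step 3: E_pack = V * C_now = 304.5 * 100.51 = 30605 Wh
Step 4: range = E_pack / consumption = 30605 / 184.4 = 166.0 km

166.0 km


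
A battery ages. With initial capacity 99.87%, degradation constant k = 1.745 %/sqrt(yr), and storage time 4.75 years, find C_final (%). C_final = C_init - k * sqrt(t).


sqrt(t) = sqrt(4.75) = 2.1794
C_final = 99.87 - 1.745 * 2.1794 = 96.07%

96.07%


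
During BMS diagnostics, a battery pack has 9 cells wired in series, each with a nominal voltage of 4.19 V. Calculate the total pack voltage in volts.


Series voltages add: 9 * 4.19 V = 37.71 V

37.71 V


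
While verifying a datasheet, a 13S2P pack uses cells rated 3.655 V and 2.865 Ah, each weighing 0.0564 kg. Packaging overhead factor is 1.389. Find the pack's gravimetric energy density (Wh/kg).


Step 1: V_pack = 13 * 3.655 = 47.515 V
Step 2: C_pack = 2 * 2.865 = 5.73 Ah
Step 3: E_pack = V_pack * C_pack = 47.515 * 5.73 = 272.26 Wh
Step 4: m_pack = 13 * 2 * 0.0564 * 1.389 = 2.0368 kg
Step 5: ED = E_pack / m_pack = 272.26 / 2.0368 = 133.7 Wh/kg

133.7 Wh/kg


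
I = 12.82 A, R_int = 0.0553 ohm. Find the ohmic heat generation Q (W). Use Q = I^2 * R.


Q = I^2 * R = 12.82^2 * 0.0553 = 9.089 W

9.089 W


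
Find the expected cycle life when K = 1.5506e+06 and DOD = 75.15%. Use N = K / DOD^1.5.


Step 1: DOD^1.5 = 75.15^1.5 = 651.47
Step 2: N = 1.5506e+06 / 651.47 = 2380 cycles

2380 cycles


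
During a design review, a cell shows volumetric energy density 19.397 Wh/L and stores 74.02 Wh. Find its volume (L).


V = E / ED = 74.02 / 19.397 = 3.816 L

3.816 L


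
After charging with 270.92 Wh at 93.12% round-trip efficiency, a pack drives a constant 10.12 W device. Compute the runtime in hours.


Step 1: E_discharge = eta/100 * E_charge = 93.12/100 * 270.92 = 252.28 Wh
Step 2: t = E_discharge / P = 252.28 / 10.12 = 24.93 hr

24.93 hr


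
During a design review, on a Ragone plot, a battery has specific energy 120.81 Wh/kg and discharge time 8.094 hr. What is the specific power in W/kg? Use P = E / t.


P_specific = E / t = 120.81 / 8.094 = 14.93 W/kg

14.93 W/kg


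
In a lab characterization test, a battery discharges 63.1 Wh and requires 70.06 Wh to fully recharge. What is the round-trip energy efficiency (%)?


eta_e = E_dis / E_chg * 100 = 63.1 / 70.06 * 100 = 90.07%

90.07%


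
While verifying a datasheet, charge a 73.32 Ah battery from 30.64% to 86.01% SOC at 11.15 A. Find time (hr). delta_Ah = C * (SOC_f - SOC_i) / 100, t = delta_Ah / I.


delta_Ah = 73.32 * (86.01 - 30.64) / 100 = 40.597 Ah
t = delta_Ah / I = 40.597 / 11.15 = 3.641 hr

3.641 hr


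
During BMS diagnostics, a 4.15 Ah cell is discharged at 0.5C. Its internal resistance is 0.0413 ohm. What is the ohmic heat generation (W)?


Step 1: I = C_rate * capacity = 0.5 * 4.15 = 2.075 A
Step 2: Q = I^2 * R = 2.075^2 * 0.0413 = 4.3056 * 0.0413 = 0.1778 W

0.1778 W


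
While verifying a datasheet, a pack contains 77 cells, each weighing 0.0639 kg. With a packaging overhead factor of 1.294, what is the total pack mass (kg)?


m_pack = n * m_cell * overhead = 77 * 0.0639 * 1.294 = 6.367 kg

6.367 kg


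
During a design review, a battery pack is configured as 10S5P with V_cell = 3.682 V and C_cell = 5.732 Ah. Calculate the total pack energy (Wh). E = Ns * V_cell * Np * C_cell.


E = Ns * Vcell * Np * Ccell = 10 * 3.682 * 5 * 5.732 = 1055 Wh

1055 Wh
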